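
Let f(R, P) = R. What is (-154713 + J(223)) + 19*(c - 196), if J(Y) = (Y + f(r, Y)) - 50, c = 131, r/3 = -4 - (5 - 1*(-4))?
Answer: -155814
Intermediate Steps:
r = -39 (r = 3*(-4 - (5 - 1*(-4))) = 3*(-4 - (5 + 4)) = 3*(-4 - 1*9) = 3*(-4 - 9) = 3*(-13) = -39)
J(Y) = -89 + Y (J(Y) = (Y - 39) - 50 = (-39 + Y) - 50 = -89 + Y)
(-154713 + J(223)) + 19*(c - 196) = (-154713 + (-89 + 223)) + 19*(131 - 196) = (-154713 + 134) + 19*(-65) = -154579 - 1235 = -155814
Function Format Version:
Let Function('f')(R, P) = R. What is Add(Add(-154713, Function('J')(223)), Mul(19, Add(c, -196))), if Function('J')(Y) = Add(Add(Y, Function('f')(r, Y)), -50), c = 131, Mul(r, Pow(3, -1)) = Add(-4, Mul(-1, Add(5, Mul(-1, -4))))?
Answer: -155814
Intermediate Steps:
r = -39 (r = Mul(3, Add(-4, Mul(-1, Add(5, Mul(-1, -4))))) = Mul(3, Add(-4, Mul(-1, Add(5, 4)))) = Mul(3, Add(-4, Mul(-1, 9))) = Mul(3, Add(-4, -9)) = Mul(3, -13) = -39)
Function('J')(Y) = Add(-89, Y) (Function('J')(Y) = Add(Add(Y, -39), -50) = Add(Add(-39, Y), -50) = Add(-89, Y))
Add(Add(-154713, Function('J')(223)), Mul(19, Add(c, -196))) = Add(Add(-154713, Add(-89, 223)), Mul(19, Add(131, -196))) = Add(Add(-154713, 134), Mul(19, -65)) = Add(-154579, -1235) = -155814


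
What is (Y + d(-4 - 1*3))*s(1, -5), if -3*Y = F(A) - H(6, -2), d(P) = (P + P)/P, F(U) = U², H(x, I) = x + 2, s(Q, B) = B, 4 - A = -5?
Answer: 335/3 ≈ 111.67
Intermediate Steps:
A = 9 (A = 4 - 1*(-5) = 4 + 5 = 9)
H(x, I) = 2 + x
d(P) = 2 (d(P) = (2*P)/P = 2)
Y = -73/3 (Y = -(9² - (2 + 6))/3 = -(81 - 1*8)/3 = -(81 - 8)/3 = -⅓*73 = -73/3 ≈ -24.333)
(Y + d(-4 - 1*3))*s(1, -5) = (-73/3 + 2)*(-5) = -67/3*(-5) = 335/3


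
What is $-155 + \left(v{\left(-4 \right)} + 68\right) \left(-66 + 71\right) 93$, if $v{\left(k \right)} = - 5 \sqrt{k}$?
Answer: $31465 - 4650 i \approx 31465.0 - 4650.0 i$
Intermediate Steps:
$-155 + \left(v{\left(-4 \right)} + 68\right) \left(-66 + 71\right) 93 = -155 + \left(- 5 \sqrt{-4} + 68\right) \left(-66 + 71\right) 93 = -155 + \left(- 5 \cdot 2 i + 68\right) 5 \cdot 93 = -155 + \left(- 10 i + 68\right) 5 \cdot 93 = -155 + \left(68 - 10 i\right) 5 \cdot 93 = -155 + \left(340 - 50 i\right) 93 = -155 + \left(31620 - 4650 i\right) = 31465 - 4650 i$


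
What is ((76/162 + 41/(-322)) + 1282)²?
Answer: 1118637524789521/680270724 ≈ 1.6444e+6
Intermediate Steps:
((76/162 + 41/(-322)) + 1282)² = ((76*(1/162) + 41*(-1/322)) + 1282)² = ((38/81 - 41/322) + 1282)² = (8915/26082 + 1282)² = (33446039/26082)² = 1118637524789521/680270724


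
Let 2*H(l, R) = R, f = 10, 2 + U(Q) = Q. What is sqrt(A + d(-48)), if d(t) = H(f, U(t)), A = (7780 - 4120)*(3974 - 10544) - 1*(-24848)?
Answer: I*sqrt(24021377) ≈ 4901.2*I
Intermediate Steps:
U(Q) = -2 + Q
A = -24021352 (A = 3660*(-6570) + 24848 = -24046200 + 24848 = -24021352)
H(l, R) = R/2
d(t) = -1 + t/2 (d(t) = (-2 + t)/2 = -1 + t/2)
sqrt(A + d(-48)) = sqrt(-24021352 + (-1 + (1/2)*(-48))) = sqrt(-24021352 + (-1 - 24)) = sqrt(-24021352 - 25) = sqrt(-24021377) = I*sqrt(24021377)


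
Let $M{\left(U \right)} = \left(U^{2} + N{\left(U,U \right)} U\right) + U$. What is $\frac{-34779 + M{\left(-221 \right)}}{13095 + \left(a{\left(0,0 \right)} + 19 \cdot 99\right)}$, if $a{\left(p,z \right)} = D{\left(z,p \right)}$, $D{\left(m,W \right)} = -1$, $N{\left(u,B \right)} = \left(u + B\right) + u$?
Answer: $\frac{160364}{14975} \approx 10.709$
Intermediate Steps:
$N{\left(u,B \right)} = B + 2 u$ ($N{\left(u,B \right)} = \left(B + u\right) + u = B + 2 u$)
$a{\left(p,z \right)} = -1$
$M{\left(U \right)} = U + 4 U^{2}$ ($M{\left(U \right)} = \left(U^{2} + \left(U + 2 U\right) U\right) + U = \left(U^{2} + 3 U U\right) + U = \left(U^{2} + 3 U^{2}\right) + U = 4 U^{2} + U = U + 4 U^{2}$)
$\frac{-34779 + M{\left(-221 \right)}}{13095 + \left(a{\left(0,0 \right)} + 19 \cdot 99\right)} = \frac{-34779 - 221 \left(1 + 4 \left(-221\right)\right)}{13095 + \left(-1 + 19 \cdot 99\right)} = \frac{-34779 - 221 \left(1 - 884\right)}{13095 + \left(-1 + 1881\right)} = \frac{-34779 - -195143}{13095 + 1880} = \frac{-34779 + 195143}{14975} = 160364 \cdot \frac{1}{14975} = \frac{160364}{14975}$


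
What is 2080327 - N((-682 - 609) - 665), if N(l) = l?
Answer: 2082283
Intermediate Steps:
2080327 - N((-682 - 609) - 665) = 2080327 - ((-682 - 609) - 665) = 2080327 - (-1291 - 665) = 2080327 - 1*(-1956) = 2080327 + 1956 = 2082283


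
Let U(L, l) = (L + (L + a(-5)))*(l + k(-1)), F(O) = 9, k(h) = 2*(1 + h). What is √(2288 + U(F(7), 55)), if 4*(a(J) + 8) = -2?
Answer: √11242/2 ≈ 53.014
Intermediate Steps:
k(h) = 2 + 2*h
a(J) = -17/2 (a(J) = -8 + (¼)*(-2) = -8 - ½ = -17/2)
U(L, l) = l*(-17/2 + 2*L) (U(L, l) = (L + (L - 17/2))*(l + (2 + 2*(-1))) = (L + (-17/2 + L))*(l + (2 - 2)) = (-17/2 + 2*L)*(l + 0) = (-17/2 + 2*L)*l = l*(-17/2 + 2*L))
√(2288 + U(F(7), 55)) = √(2288 + (½)*55*(-17 + 4*9)) = √(2288 + (½)*55*(-17 + 36)) = √(2288 + (½)*55*19) = √(2288 + 1045/2) = √(5621/2) = √11242/2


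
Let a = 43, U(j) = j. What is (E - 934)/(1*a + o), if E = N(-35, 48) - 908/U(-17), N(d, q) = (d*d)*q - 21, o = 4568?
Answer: 328091/26129 ≈ 12.557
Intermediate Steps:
N(d, q) = -21 + q*d² (N(d, q) = d²*q - 21 = q*d² - 21 = -21 + q*d²)
E = 1000151/17 (E = (-21 + 48*(-35)²) - 908/(-17) = (-21 + 48*1225) - 908*(-1)/17 = (-21 + 58800) - 1*(-908/17) = 58779 + 908/17 = 1000151/17 ≈ 58832.)
(E - 934)/(1*a + o) = (1000151/17 - 934)/(1*43 + 4568) = 984273/(17*(43 + 4568)) = (984273/17)/4611 = (984273/17)*(1/4611) = 328091/26129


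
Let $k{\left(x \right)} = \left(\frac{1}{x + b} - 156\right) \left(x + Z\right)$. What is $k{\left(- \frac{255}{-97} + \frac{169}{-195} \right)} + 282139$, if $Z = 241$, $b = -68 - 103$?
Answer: $\frac{29172006607292}{119426885} \approx 2.4427 \cdot 10^{5}$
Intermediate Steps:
$b = -171$ ($b = -68 - 103 = -171$)
$k{\left(x \right)} = \left(-156 + \frac{1}{-171 + x}\right) \left(241 + x\right)$ ($k{\left(x \right)} = \left(\frac{1}{x - 171} - 156\right) \left(x + 241\right) = \left(\frac{1}{-171 + x} - 156\right) \left(241 + x\right) = \left(-156 + \frac{1}{-171 + x}\right) \left(241 + x\right)$)
$k{\left(- \frac{255}{-97} + \frac{169}{-195} \right)} + 282139 = \frac{6429157 - 10919 \left(- \frac{255}{-97} + \frac{169}{-195}\right) - 156 \left(- \frac{255}{-97} + \frac{169}{-195}\right)^{2}}{-171 + \left(- \frac{255}{-97} + \frac{169}{-195}\right)} + 282139 = \frac{6429157 - 10919 \left(\left(-255\right) \left(- \frac{1}{97}\right) + 169 \left(- \frac{1}{195}\right)\right) - 156 \left(\left(-255\right) \left(- \frac{1}{97}\right) + 169 \left(- \frac{1}{195}\right)\right)^{2}}{-171 + \left(\left(-255\right) \left(- \frac{1}{97}\right) + 169 \left(- \frac{1}{195}\right)\right)} + 282139 = \frac{6429157 - 10919 \left(\frac{255}{97} - \frac{13}{15}\right) - 156 \left(\frac{255}{97} - \frac{13}{15}\right)^{2}}{-171 + \left(\frac{255}{97} - \frac{13}{15}\right)} + 282139 = \frac{6429157 - \frac{27996316}{1455} - 156 \left(\frac{2564}{1455}\right)^{2}}{-171 + \frac{2564}{1455}} + 282139 = \frac{6429157 - \frac{27996316}{1455} - \frac{341852992}{705675}}{- \frac{246241}{1455}} + 282139 = - \frac{1455 \left(6429157 - \frac{27996316}{1455} - \frac{341852992}{705675}\right)}{246241} + 282139 = \left(- \frac{1455}{246241}\right) \frac{1507658433241}{235225} + 282139 = - \frac{4522975299723}{119426885} + 282139 = \frac{29172006607292}{119426885}$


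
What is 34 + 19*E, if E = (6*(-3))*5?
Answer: -1676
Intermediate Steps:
E = -90 (E = -18*5 = -90)
34 + 19*E = 34 + 19*(-90) = 34 - 1710 = -1676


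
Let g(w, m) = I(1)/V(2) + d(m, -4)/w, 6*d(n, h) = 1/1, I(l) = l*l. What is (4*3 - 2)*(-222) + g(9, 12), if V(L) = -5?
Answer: -599449/270 ≈ -2220.2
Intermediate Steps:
I(l) = l**2
d(n, h) = 1/6 (d(n, h) = (1/6)/1 = (1/6)*1 = 1/6)
g(w, m) = -1/5 + 1/(6*w) (g(w, m) = 1**2/(-5) + 1/(6*w) = 1*(-1/5) + 1/(6*w) = -1/5 + 1/(6*w))
(4*3 - 2)*(-222) + g(9, 12) = (4*3 - 2)*(-222) + (1/30)*(5 - 6*9)/9 = (12 - 2)*(-222) + (1/30)*(1/9)*(5 - 54) = 10*(-222) + (1/30)*(1/9)*(-49) = -2220 - 49/270 = -599449/270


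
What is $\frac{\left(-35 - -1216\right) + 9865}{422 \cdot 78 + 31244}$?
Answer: $\frac{5523}{32080} \approx 0.17216$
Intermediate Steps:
$\frac{\left(-35 - -1216\right) + 9865}{422 \cdot 78 + 31244} = \frac{\left(-35 + 1216\right) + 9865}{32916 + 31244} = \frac{1181 + 9865}{64160} = 11046 \cdot \frac{1}{64160} = \frac{5523}{32080}$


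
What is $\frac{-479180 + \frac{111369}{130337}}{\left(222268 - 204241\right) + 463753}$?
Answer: $- \frac{62454772291}{62793759860} \approx -0.9946$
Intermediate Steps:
$\frac{-479180 + \frac{111369}{130337}}{\left(222268 - 204241\right) + 463753} = \frac{-479180 + 111369 \cdot \frac{1}{130337}}{\left(222268 - 204241\right) + 463753} = \frac{-479180 + \frac{111369}{130337}}{18027 + 463753} = - \frac{62454772291}{130337 \cdot 481780} = \left(- \frac{62454772291}{130337}\right) \frac{1}{481780} = - \frac{62454772291}{62793759860}$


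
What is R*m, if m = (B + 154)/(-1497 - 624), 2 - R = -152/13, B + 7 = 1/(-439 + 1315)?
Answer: -11460797/12076974 ≈ -0.94898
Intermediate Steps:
B = -6131/876 (B = -7 + 1/(-439 + 1315) = -7 + 1/876 = -6131/876 ≈ -6.9989)
R = 178/13 (R = 2 - (-152)/13 = 2 - 1*(-152/13) = 2 + 152/13 = 178/13 ≈ 13.692)
m = -128773/1857996 (m = (-6131/876 + 154)/(-1497 - 624) = (128773/876)/(-2121) = (128773/876)*(-1/2121) = -128773/1857996 ≈ -0.069307)
R*m = (178/13)*(-128773/1857996) = -11460797/12076974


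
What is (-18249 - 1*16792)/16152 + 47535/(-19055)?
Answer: -287098315/61555272 ≈ -4.6641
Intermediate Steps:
(-18249 - 1*16792)/16152 + 47535/(-19055) = (-18249 - 16792)*(1/16152) + 47535*(-1/19055) = -35041*1/16152 - 9507/3811 = -35041/16152 - 9507/3811 = -287098315/61555272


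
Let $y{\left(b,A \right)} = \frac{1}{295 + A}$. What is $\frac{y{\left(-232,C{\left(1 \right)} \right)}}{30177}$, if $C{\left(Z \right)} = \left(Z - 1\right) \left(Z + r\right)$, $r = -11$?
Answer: $\frac{1}{8902215} \approx 1.1233 \cdot 10^{-7}$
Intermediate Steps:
$C{\left(Z \right)} = \left(-1 + Z\right) \left(-11 + Z\right)$ ($C{\left(Z \right)} = \left(Z - 1\right) \left(Z - 11\right) = \left(-1 + Z\right) \left(-11 + Z\right)$)
$\frac{y{\left(-232,C{\left(1 \right)} \right)}}{30177} = \frac{1}{\left(295 + \left(11 + 1^{2} - 12\right)\right) 30177} = \frac{1}{295 + \left(11 + 1 - 12\right)} \frac{1}{30177} = \frac{1}{295 + 0} \cdot \frac{1}{30177} = \frac{1}{295} \cdot \frac{1}{30177} = \frac{1}{8902215}$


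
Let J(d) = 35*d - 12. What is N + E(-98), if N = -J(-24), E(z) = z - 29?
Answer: 725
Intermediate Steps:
E(z) = -29 + z
J(d) = -12 + 35*d
N = 852 (N = -(-12 + 35*(-24)) = -(-12 - 840) = -1*(-852) = 852)
N + E(-98) = 852 + (-29 - 98) = 852 - 127 = 725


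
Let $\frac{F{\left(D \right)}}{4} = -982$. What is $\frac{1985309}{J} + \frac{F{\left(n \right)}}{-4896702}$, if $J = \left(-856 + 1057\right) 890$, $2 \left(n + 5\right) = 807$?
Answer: $\frac{1620361538473}{145995170130} \approx 11.099$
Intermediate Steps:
$n = \frac{797}{2}$ ($n = -5 + \frac{1}{2} \cdot 807 = -5 + \frac{807}{2} = \frac{797}{2} \approx 398.5$)
$F{\left(D \right)} = -3928$ ($F{\left(D \right)} = 4 \left(-982\right) = -3928$)
$J = 178890$ ($J = 201 \cdot 890 = 178890$)
$\frac{1985309}{J} + \frac{F{\left(n \right)}}{-4896702} = \frac{1985309}{178890} - \frac{3928}{-4896702} = 1985309 \cdot \frac{1}{178890} - - \frac{1964}{2448351} = \frac{1985309}{178890} + \frac{1964}{2448351} = \frac{1620361538473}{145995170130}$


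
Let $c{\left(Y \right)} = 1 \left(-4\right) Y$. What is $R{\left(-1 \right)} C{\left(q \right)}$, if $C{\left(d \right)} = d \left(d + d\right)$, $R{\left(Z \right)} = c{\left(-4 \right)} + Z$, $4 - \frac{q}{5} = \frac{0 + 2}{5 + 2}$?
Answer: $\frac{507000}{49} \approx 10347.0$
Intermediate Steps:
$c{\left(Y \right)} = - 4 Y$
$q = \frac{130}{7}$ ($q = 20 - 5 \frac{0 + 2}{5 + 2} = 20 - 5 \cdot \frac{2}{7} = 20 - 5 \cdot 2 \cdot \frac{1}{7} = 20 - \frac{10}{7} = \frac{130}{7} \approx 18.571$)
$R{\left(Z \right)} = 16 + Z$ ($R{\left(Z \right)} = \left(-4\right) \left(-4\right) + Z = 16 + Z$)
$C{\left(d \right)} = 2 d^{2}$ ($C{\left(d \right)} = d 2 d = 2 d^{2}$)
$R{\left(-1 \right)} C{\left(q \right)} = \left(16 - 1\right) 2 \left(\frac{130}{7}\right)^{2} = 15 \cdot 2 \cdot \frac{16900}{49} = 15 \cdot \frac{33800}{49} = \frac{507000}{49}$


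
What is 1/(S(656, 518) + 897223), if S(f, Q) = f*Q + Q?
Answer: 1/1237549 ≈ 8.0805e-7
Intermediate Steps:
S(f, Q) = Q + Q*f (S(f, Q) = Q*f + Q = Q + Q*f)
1/(S(656, 518) + 897223) = 1/(518*(1 + 656) + 897223) = 1/(518*657 + 897223) = 1/(340326 + 897223) = 1/1237549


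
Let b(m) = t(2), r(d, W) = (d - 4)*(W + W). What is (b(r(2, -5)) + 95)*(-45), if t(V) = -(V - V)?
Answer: -4275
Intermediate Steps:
t(V) = 0 (t(V) = -1*0 = 0)
r(d, W) = 2*W*(-4 + d) (r(d, W) = (-4 + d)*(2*W) = 2*W*(-4 + d))
b(m) = 0
(b(r(2, -5)) + 95)*(-45) = (0 + 95)*(-45) = 95*(-45) = -4275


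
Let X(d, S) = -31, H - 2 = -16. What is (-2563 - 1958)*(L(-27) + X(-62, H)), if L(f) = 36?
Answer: -22605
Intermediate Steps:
H = -14 (H = 2 - 16 = -14)
(-2563 - 1958)*(L(-27) + X(-62, H)) = (-2563 - 1958)*(36 - 31) = -4521*5 = -22605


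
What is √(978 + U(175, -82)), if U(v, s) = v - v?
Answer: √978 ≈ 31.273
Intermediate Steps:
U(v, s) = 0
√(978 + U(175, -82)) = √(978 + 0) = √978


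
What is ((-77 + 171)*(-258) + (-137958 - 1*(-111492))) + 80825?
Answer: 30107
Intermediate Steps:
((-77 + 171)*(-258) + (-137958 - 1*(-111492))) + 80825 = (94*(-258) + (-137958 + 111492)) + 80825 = (-24252 - 26466) + 80825 = -50718 + 80825 = 30107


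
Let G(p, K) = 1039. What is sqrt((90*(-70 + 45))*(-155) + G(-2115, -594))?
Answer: sqrt(349789) ≈ 591.43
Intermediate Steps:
sqrt((90*(-70 + 45))*(-155) + G(-2115, -594)) = sqrt((90*(-70 + 45))*(-155) + 1039) = sqrt((90*(-25))*(-155) + 1039) = sqrt(-2250*(-155) + 1039) = sqrt(348750 + 1039) = sqrt(349789)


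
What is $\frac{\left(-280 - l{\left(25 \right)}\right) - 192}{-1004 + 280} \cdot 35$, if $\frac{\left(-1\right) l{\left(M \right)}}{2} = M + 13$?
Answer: $\frac{3465}{181} \approx 19.144$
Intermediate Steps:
$l{\left(M \right)} = -26 - 2 M$ ($l{\left(M \right)} = - 2 \left(M + 13\right) = - 2 \left(13 + M\right) = -26 - 2 M$)
$\frac{\left(-280 - l{\left(25 \right)}\right) - 192}{-1004 + 280} \cdot 35 = \frac{\left(-280 - \left(-26 - 50\right)\right) - 192}{-1004 + 280} \cdot 35 = \frac{\left(-280 - \left(-26 - 50\right)\right) - 192}{-724} \cdot 35 = \left(\left(-280 - -76\right) - 192\right) \left(- \frac{1}{724}\right) 35 = \left(\left(-280 + 76\right) - 192\right) \left(- \frac{1}{724}\right) 35 = \left(-204 - 192\right) \left(- \frac{1}{724}\right) 35 = \left(-396\right) \left(- \frac{1}{724}\right) 35 = \frac{99}{181} \cdot 35 = \frac{3465}{181}$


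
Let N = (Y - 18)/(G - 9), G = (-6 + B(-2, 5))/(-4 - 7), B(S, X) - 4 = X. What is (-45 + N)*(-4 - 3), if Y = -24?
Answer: 4816/17 ≈ 283.29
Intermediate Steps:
B(S, X) = 4 + X
G = -3/11 (G = (-6 + (4 + 5))/(-4 - 7) = (-6 + 9)/(-11) = 3*(-1/11) = -3/11 ≈ -0.27273)
N = 77/17 (N = (-24 - 18)/(-3/11 - 9) = -42/(-102/11) = -42*(-11/102) = 77/17 ≈ 4.5294)
(-45 + N)*(-4 - 3) = (-45 + 77/17)*(-4 - 3) = -688/17*(-7) = 4816/17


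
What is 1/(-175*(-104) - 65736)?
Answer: -1/47536 ≈ -2.1037e-5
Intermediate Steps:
1/(-175*(-104) - 65736) = 1/(18200 - 65736) = 1/(-47536) = -1/47536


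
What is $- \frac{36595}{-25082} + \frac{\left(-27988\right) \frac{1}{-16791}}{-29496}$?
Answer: $\frac{1132725385369}{776393457597} \approx 1.459$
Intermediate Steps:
$- \frac{36595}{-25082} + \frac{\left(-27988\right) \frac{1}{-16791}}{-29496} = \left(-36595\right) \left(- \frac{1}{25082}\right) + \left(-27988\right) \left(- \frac{1}{16791}\right) \left(- \frac{1}{29496}\right) = \frac{36595}{25082} + \frac{27988}{16791} \left(- \frac{1}{29496}\right) = \frac{36595}{25082} - \frac{6997}{123816834} = \frac{1132725385369}{776393457597}$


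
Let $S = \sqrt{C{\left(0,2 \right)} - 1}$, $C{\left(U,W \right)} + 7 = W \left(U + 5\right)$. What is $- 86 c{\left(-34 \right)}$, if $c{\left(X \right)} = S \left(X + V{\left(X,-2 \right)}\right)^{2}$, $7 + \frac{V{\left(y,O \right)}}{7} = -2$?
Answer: $- 809174 \sqrt{2} \approx -1.1443 \cdot 10^{6}$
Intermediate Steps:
$V{\left(y,O \right)} = -63$ ($V{\left(y,O \right)} = -49 + 7 \left(-2\right) = -49 - 14 = -63$)
$C{\left(U,W \right)} = -7 + W \left(5 + U\right)$ ($C{\left(U,W \right)} = -7 + W \left(U + 5\right) = -7 + W \left(5 + U\right)$)
$S = \sqrt{2}$ ($S = \sqrt{\left(-7 + 5 \cdot 2 + 0 \cdot 2\right) - 1} = \sqrt{\left(-7 + 10 + 0\right) - 1} = \sqrt{3 - 1} = \sqrt{2} \approx 1.4142$)
$c{\left(X \right)} = \sqrt{2} \left(-63 + X\right)^{2}$ ($c{\left(X \right)} = \sqrt{2} \left(X - 63\right)^{2} = \sqrt{2} \left(-63 + X\right)^{2}$)
$- 86 c{\left(-34 \right)} = - 86 \sqrt{2} \left(-63 - 34\right)^{2} = - 86 \sqrt{2} \left(-97\right)^{2} = - 86 \sqrt{2} \cdot 9409 = - 86 \cdot 9409 \sqrt{2} = - 809174 \sqrt{2}$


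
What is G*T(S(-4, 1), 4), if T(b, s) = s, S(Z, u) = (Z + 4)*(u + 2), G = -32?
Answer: -128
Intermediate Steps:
S(Z, u) = (2 + u)*(4 + Z) (S(Z, u) = (4 + Z)*(2 + u) = (2 + u)*(4 + Z))
G*T(S(-4, 1), 4) = -32*4 = -128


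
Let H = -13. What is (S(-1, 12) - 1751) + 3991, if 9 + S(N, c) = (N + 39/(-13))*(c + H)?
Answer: 2235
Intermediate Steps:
S(N, c) = -9 + (-13 + c)*(-3 + N) (S(N, c) = -9 + (N + 39/(-13))*(c - 13) = -9 + (N + 39*(-1/13))*(-13 + c) = -9 + (N - 3)*(-13 + c) = -9 + (-3 + N)*(-13 + c) = -9 + (-13 + c)*(-3 + N))
(S(-1, 12) - 1751) + 3991 = ((30 - 13*(-1) - 3*12 - 1*12) - 1751) + 3991 = ((30 + 13 - 36 - 12) - 1751) + 3991 = (-5 - 1751) + 3991 = -1756 + 3991 = 2235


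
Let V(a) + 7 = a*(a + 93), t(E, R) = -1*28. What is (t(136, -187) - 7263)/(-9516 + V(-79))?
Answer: 7291/10629 ≈ 0.68595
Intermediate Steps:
t(E, R) = -28
V(a) = -7 + a*(93 + a) (V(a) = -7 + a*(a + 93) = -7 + a*(93 + a))
(t(136, -187) - 7263)/(-9516 + V(-79)) = (-28 - 7263)/(-9516 + (-7 + (-79)**2 + 93*(-79))) = -7291/(-9516 + (-7 + 6241 - 7347)) = -7291/(-9516 - 1113) = -7291/(-10629) = -7291*(-1/10629) = 7291/10629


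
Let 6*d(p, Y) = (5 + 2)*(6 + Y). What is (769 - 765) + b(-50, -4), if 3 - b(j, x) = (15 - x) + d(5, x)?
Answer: -43/3 ≈ -14.333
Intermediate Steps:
d(p, Y) = 7 + 7*Y/6 (d(p, Y) = ((5 + 2)*(6 + Y))/6 = (7*(6 + Y))/6 = (42 + 7*Y)/6 = 7 + 7*Y/6)
b(j, x) = -19 - x/6 (b(j, x) = 3 - ((15 - x) + (7 + 7*x/6)) = 3 - (22 + x/6) = 3 + (-22 - x/6) = -19 - x/6)
(769 - 765) + b(-50, -4) = (769 - 765) + (-19 - ⅙*(-4)) = 4 + (-19 + ⅔) = 4 - 55/3 = -43/3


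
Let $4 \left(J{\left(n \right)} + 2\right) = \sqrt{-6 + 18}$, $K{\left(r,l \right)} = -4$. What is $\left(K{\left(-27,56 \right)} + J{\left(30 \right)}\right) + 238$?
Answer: $232 + \frac{\sqrt{3}}{2} \approx 232.87$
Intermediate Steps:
$J{\left(n \right)} = -2 + \frac{\sqrt{3}}{2}$ ($J{\left(n \right)} = -2 + \frac{\sqrt{-6 + 18}}{4} = -2 + \frac{\sqrt{12}}{4} = -2 + \frac{2 \sqrt{3}}{4} = -2 + \frac{\sqrt{3}}{2}$)
$\left(K{\left(-27,56 \right)} + J{\left(30 \right)}\right) + 238 = \left(-4 - \left(2 - \frac{\sqrt{3}}{2}\right)\right) + 238 = \left(-6 + \frac{\sqrt{3}}{2}\right) + 238 = 232 + \frac{\sqrt{3}}{2}$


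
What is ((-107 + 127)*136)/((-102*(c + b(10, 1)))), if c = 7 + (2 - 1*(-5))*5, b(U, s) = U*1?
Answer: -20/39 ≈ -0.51282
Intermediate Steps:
b(U, s) = U
c = 42 (c = 7 + (2 + 5)*5 = 7 + 7*5 = 7 + 35 = 42)
((-107 + 127)*136)/((-102*(c + b(10, 1)))) = ((-107 + 127)*136)/((-102*(42 + 10))) = (20*136)/((-102*52)) = 2720/(-5304) = 2720*(-1/5304) = -20/39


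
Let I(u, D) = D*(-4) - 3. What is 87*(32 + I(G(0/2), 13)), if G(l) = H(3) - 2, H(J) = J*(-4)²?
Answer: -2001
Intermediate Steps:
H(J) = 16*J (H(J) = J*16 = 16*J)
G(l) = 46 (G(l) = 16*3 - 2 = 48 - 2 = 46)
I(u, D) = -3 - 4*D (I(u, D) = -4*D - 3 = -3 - 4*D)
87*(32 + I(G(0/2), 13)) = 87*(32 + (-3 - 4*13)) = 87*(32 + (-3 - 52)) = 87*(32 - 55) = 87*(-23) = -2001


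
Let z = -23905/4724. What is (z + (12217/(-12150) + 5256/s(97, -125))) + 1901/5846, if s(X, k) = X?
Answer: 394189273639151/8136857697300 ≈ 48.445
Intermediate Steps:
z = -23905/4724 (z = -23905*1/4724 = -23905/4724 ≈ -5.0603)
(z + (12217/(-12150) + 5256/s(97, -125))) + 1901/5846 = (-23905/4724 + (12217/(-12150) + 5256/97)) + 1901/5846 = (-23905/4724 + (12217*(-1/12150) + 5256*(1/97))) + 1901*(1/5846) = (-23905/4724 + (-12217/12150 + 5256/97)) + 1901/5846 = (-23905/4724 + 62675351/1178550) + 1901/5846 = 133952560187/2783735100 + 1901/5846 = 394189273639151/8136857697300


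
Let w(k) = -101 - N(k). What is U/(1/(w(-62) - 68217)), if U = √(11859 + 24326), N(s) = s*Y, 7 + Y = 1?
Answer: -68690*√36185 ≈ -1.3066e+7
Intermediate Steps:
Y = -6 (Y = -7 + 1 = -6)
N(s) = -6*s (N(s) = s*(-6) = -6*s)
U = √36185 ≈ 190.22
w(k) = -101 + 6*k (w(k) = -101 - (-6)*k = -101 + 6*k)
U/(1/(w(-62) - 68217)) = √36185/(1/((-101 + 6*(-62)) - 68217)) = √36185/(1/((-101 - 372) - 68217)) = √36185/(1/(-473 - 68217)) = √36185/(1/(-68690)) = √36185/(-1/68690) = √36185*(-68690) = -68690*√36185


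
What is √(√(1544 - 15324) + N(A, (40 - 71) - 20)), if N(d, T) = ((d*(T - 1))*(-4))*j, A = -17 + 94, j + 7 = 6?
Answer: √(-16016 + 2*I*√3445) ≈ 0.4638 + 126.56*I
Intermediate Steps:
j = -1 (j = -7 + 6 = -1)
A = 77
N(d, T) = 4*d*(-1 + T) (N(d, T) = ((d*(T - 1))*(-4))*(-1) = ((d*(-1 + T))*(-4))*(-1) = -4*d*(-1 + T)*(-1) = 4*d*(-1 + T))
√(√(1544 - 15324) + N(A, (40 - 71) - 20)) = √(√(1544 - 15324) + 4*77*(-1 + ((40 - 71) - 20))) = √(√(-13780) + 4*77*(-1 + (-31 - 20))) = √(2*I*√3445 + 4*77*(-1 - 51)) = √(2*I*√3445 + 4*77*(-52)) = √(2*I*√3445 - 16016) = √(-16016 + 2*I*√3445)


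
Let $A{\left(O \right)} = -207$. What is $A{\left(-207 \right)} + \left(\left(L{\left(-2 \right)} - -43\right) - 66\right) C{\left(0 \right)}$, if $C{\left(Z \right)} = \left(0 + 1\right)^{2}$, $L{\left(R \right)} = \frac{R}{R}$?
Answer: $-229$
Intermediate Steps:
$L{\left(R \right)} = 1$
$C{\left(Z \right)} = 1$ ($C{\left(Z \right)} = 1^{2} = 1$)
$A{\left(-207 \right)} + \left(\left(L{\left(-2 \right)} - -43\right) - 66\right) C{\left(0 \right)} = -207 + \left(\left(1 - -43\right) - 66\right) 1 = -207 + \left(\left(1 + 43\right) - 66\right) 1 = -207 + \left(44 - 66\right) 1 = -207 - 22 = -229$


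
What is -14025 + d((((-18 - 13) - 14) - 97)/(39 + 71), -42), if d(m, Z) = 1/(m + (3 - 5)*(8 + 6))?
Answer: -22594330/1611 ≈ -14025.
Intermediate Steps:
d(m, Z) = 1/(-28 + m) (d(m, Z) = 1/(m - 2*14) = 1/(m - 28) = 1/(-28 + m))
-14025 + d((((-18 - 13) - 14) - 97)/(39 + 71), -42) = -14025 + 1/(-28 + (((-18 - 13) - 14) - 97)/(39 + 71)) = -14025 + 1/(-28 + ((-31 - 14) - 97)/110) = -14025 + 1/(-28 + (-45 - 97)*(1/110)) = -14025 + 1/(-28 - 142*1/110) = -14025 + 1/(-28 - 71/55) = -14025 + 1/(-1611/55) = -14025 - 55/1611 = -22594330/1611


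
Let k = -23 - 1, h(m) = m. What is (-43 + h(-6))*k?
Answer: 1176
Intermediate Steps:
k = -24
(-43 + h(-6))*k = (-43 - 6)*(-24) = -49*(-24) = 1176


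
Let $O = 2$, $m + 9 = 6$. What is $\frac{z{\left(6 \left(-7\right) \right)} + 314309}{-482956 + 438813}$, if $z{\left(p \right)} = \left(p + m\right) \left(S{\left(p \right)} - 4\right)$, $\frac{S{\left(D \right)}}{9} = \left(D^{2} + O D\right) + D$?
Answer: $\frac{348901}{44143} \approx 7.9039$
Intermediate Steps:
$m = -3$ ($m = -9 + 6 = -3$)
$S{\left(D \right)} = 9 D^{2} + 27 D$ ($S{\left(D \right)} = 9 \left(\left(D^{2} + 2 D\right) + D\right) = 9 \left(D^{2} + 3 D\right) = 9 D^{2} + 27 D$)
$z{\left(p \right)} = \left(-4 + 9 p \left(3 + p\right)\right) \left(-3 + p\right)$ ($z{\left(p \right)} = \left(p - 3\right) \left(9 p \left(3 + p\right) - 4\right) = \left(-3 + p\right) \left(9 p \left(3 + p\right) - 4\right) = \left(-3 + p\right) \left(-4 + 9 p \left(3 + p\right)\right) = \left(-4 + 9 p \left(3 + p\right)\right) \left(-3 + p\right)$)
$\frac{z{\left(6 \left(-7\right) \right)} + 314309}{-482956 + 438813} = \frac{\left(12 - 85 \cdot 6 \left(-7\right) + 9 \left(6 \left(-7\right)\right)^{3}\right) + 314309}{-482956 + 438813} = \frac{\left(12 - -3570 + 9 \left(-42\right)^{3}\right) + 314309}{-44143} = \left(\left(12 + 3570 + 9 \left(-74088\right)\right) + 314309\right) \left(- \frac{1}{44143}\right) = \left(\left(12 + 3570 - 666792\right) + 314309\right) \left(- \frac{1}{44143}\right) = \left(-663210 + 314309\right) \left(- \frac{1}{44143}\right) = \left(-348901\right) \left(- \frac{1}{44143}\right) = \frac{348901}{44143}$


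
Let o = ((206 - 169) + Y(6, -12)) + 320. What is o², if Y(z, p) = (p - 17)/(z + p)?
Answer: 4713241/36 ≈ 1.3092e+5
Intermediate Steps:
Y(z, p) = (-17 + p)/(p + z)
o = 2171/6 (o = ((206 - 169) + (-17 - 12)/(-12 + 6)) + 320 = (37 - 29/(-6)) + 320 = (37 - ⅙*(-29)) + 320 = (37 + 29/6) + 320 = 251/6 + 320 = 2171/6 ≈ 361.83)
o² = (2171/6)² = 4713241/36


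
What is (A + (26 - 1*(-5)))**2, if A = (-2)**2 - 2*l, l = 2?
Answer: 961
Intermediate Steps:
A = 0 (A = (-2)**2 - 2*2 = 4 - 4 = 0)
(A + (26 - 1*(-5)))**2 = (0 + (26 - 1*(-5)))**2 = (0 + (26 + 5))**2 = (0 + 31)**2 = 31**2 = 961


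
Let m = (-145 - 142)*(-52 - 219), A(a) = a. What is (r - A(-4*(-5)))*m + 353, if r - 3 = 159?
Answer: 11044687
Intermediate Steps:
r = 162 (r = 3 + 159 = 162)
m = 77777 (m = -287*(-271) = 77777)
(r - A(-4*(-5)))*m + 353 = (162 - (-4)*(-5))*77777 + 353 = (162 - 1*20)*77777 + 353 = (162 - 20)*77777 + 353 = 142*77777 + 353 = 11044334 + 353 = 11044687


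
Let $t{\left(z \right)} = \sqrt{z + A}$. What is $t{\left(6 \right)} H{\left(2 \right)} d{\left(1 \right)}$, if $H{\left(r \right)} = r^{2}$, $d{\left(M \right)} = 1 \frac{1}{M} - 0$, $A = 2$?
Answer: $8 \sqrt{2} \approx 11.314$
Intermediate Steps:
$t{\left(z \right)} = \sqrt{2 + z}$ ($t{\left(z \right)} = \sqrt{z + 2} = \sqrt{2 + z}$)
$d{\left(M \right)} = \frac{1}{M}$ ($d{\left(M \right)} = \frac{1}{M} + 0 = \frac{1}{M}$)
$t{\left(6 \right)} H{\left(2 \right)} d{\left(1 \right)} = \frac{\sqrt{2 + 6} \cdot 2^{2}}{1} = \sqrt{8} \cdot 4 \cdot 1 = 2 \sqrt{2} \cdot 4 \cdot 1 = 8 \sqrt{2} \cdot 1 = 8 \sqrt{2}$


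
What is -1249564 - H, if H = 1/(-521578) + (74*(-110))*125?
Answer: -121039476991/521578 ≈ -2.3206e+5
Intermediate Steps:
H = -530705615001/521578 (H = -1/521578 - 8140*125 = -1/521578 - 1017500 = -530705615001/521578 ≈ -1.0175e+6)
-1249564 - H = -1249564 - 1*(-530705615001/521578) = -1249564 + 530705615001/521578 = -121039476991/521578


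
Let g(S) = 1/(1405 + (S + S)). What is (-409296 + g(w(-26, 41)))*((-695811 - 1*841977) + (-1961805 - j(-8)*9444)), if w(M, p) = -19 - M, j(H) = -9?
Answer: 661055761587577/473 ≈ 1.3976e+12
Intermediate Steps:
g(S) = 1/(1405 + 2*S)
(-409296 + g(w(-26, 41)))*((-695811 - 1*841977) + (-1961805 - j(-8)*9444)) = (-409296 + 1/(1405 + 2*(-19 - 1*(-26))))*((-695811 - 1*841977) + (-1961805 - (-9)*9444)) = (-409296 + 1/(1405 + 2*(-19 + 26)))*((-695811 - 841977) + (-1961805 - 1*(-84996))) = (-409296 + 1/(1405 + 2*7))*(-1537788 + (-1961805 + 84996)) = (-409296 + 1/(1405 + 14))*(-1537788 - 1876809) = (-409296 + 1/1419)*(-3414597) = -580791023/1419*(-3414597) = 661055761587577/473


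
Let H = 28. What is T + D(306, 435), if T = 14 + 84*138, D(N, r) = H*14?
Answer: 11998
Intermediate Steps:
D(N, r) = 392 (D(N, r) = 28*14 = 392)
T = 11606 (T = 14 + 11592 = 11606)
T + D(306, 435) = 11606 + 392 = 11998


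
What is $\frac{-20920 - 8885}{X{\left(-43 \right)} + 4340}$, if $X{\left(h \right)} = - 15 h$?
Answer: $- \frac{5961}{997} \approx -5.9789$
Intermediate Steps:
$\frac{-20920 - 8885}{X{\left(-43 \right)} + 4340} = \frac{-20920 - 8885}{\left(-15\right) \left(-43\right) + 4340} = - \frac{29805}{645 + 4340} = - \frac{29805}{4985} = \left(-29805\right) \frac{1}{4985} = - \frac{5961}{997}$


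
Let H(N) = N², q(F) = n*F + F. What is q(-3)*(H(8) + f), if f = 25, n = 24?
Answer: -6675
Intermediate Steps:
q(F) = 25*F (q(F) = 24*F + F = 25*F)
q(-3)*(H(8) + f) = (25*(-3))*(8² + 25) = -75*(64 + 25) = -75*89 = -6675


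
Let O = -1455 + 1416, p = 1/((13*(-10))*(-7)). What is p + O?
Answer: -35489/910 ≈ -38.999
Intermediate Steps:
p = 1/910 (p = 1/(-130*(-7)) = 1/910 ≈ 0.0010989)
O = -39
p + O = 1/910 - 39 = -35489/910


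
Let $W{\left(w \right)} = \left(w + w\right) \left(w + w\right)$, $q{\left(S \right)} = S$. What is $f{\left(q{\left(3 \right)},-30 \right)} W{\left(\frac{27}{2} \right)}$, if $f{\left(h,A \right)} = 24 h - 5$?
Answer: $48843$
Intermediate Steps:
$f{\left(h,A \right)} = -5 + 24 h$
$W{\left(w \right)} = 4 w^{2}$ ($W{\left(w \right)} = 2 w 2 w = 4 w^{2}$)
$f{\left(q{\left(3 \right)},-30 \right)} W{\left(\frac{27}{2} \right)} = \left(-5 + 24 \cdot 3\right) 4 \left(\frac{27}{2}\right)^{2} = \left(-5 + 72\right) 4 \left(27 \cdot \frac{1}{2}\right)^{2} = 67 \cdot 4 \left(\frac{27}{2}\right)^{2} = 67 \cdot 4 \cdot \frac{729}{4} = 67 \cdot 729 = 48843$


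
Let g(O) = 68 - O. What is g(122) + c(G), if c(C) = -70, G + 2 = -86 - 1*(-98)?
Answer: -124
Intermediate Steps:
G = 10 (G = -2 + (-86 - 1*(-98)) = -2 + (-86 + 98) = -2 + 12 = 10)
g(122) + c(G) = (68 - 1*122) - 70 = (68 - 122) - 70 = -54 - 70 = -124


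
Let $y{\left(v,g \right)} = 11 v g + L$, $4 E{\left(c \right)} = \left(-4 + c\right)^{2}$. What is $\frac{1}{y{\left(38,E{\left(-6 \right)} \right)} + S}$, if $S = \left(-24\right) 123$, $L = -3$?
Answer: $\frac{1}{7495} \approx 0.00013342$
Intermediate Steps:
$E{\left(c \right)} = \frac{\left(-4 + c\right)^{2}}{4}$
$y{\left(v,g \right)} = -3 + 11 g v$ ($y{\left(v,g \right)} = 11 v g - 3 = 11 g v - 3 = -3 + 11 g v$)
$S = -2952$
$\frac{1}{y{\left(38,E{\left(-6 \right)} \right)} + S} = \frac{1}{\left(-3 + 11 \frac{\left(-4 - 6\right)^{2}}{4} \cdot 38\right) - 2952} = \frac{1}{\left(-3 + 11 \frac{\left(-10\right)^{2}}{4} \cdot 38\right) - 2952} = \frac{1}{\left(-3 + 11 \cdot \frac{1}{4} \cdot 100 \cdot 38\right) - 2952} = \frac{1}{\left(-3 + 11 \cdot 25 \cdot 38\right) - 2952} = \frac{1}{\left(-3 + 10450\right) - 2952} = \frac{1}{10447 - 2952} = \frac{1}{7495}$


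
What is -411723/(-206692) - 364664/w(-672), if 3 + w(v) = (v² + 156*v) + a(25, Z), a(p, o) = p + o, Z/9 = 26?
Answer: 2109313853/2241368048 ≈ 0.94108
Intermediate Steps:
Z = 234 (Z = 9*26 = 234)
a(p, o) = o + p
w(v) = 256 + v² + 156*v (w(v) = -3 + ((v² + 156*v) + (234 + 25)) = -3 + ((v² + 156*v) + 259) = -3 + (259 + v² + 156*v) = 256 + v² + 156*v)
-411723/(-206692) - 364664/w(-672) = -411723/(-206692) - 364664/(256 + (-672)² + 156*(-672)) = -411723*(-1/206692) - 364664/(256 + 451584 - 104832) = 411723/206692 - 364664/347008 = 411723/206692 - 364664*1/347008 = 411723/206692 - 45583/43376 = 2109313853/2241368048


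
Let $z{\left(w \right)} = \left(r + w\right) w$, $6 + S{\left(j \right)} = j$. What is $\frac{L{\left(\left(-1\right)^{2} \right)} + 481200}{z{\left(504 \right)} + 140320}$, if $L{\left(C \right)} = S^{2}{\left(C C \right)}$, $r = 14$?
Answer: $\frac{481225}{401392} \approx 1.1989$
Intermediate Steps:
$S{\left(j \right)} = -6 + j$
$L{\left(C \right)} = \left(-6 + C^{2}\right)^{2}$ ($L{\left(C \right)} = \left(-6 + C C\right)^{2} = \left(-6 + C^{2}\right)^{2}$)
$z{\left(w \right)} = w \left(14 + w\right)$ ($z{\left(w \right)} = \left(14 + w\right) w = w \left(14 + w\right)$)
$\frac{L{\left(\left(-1\right)^{2} \right)} + 481200}{z{\left(504 \right)} + 140320} = \frac{\left(-6 + \left(\left(-1\right)^{2}\right)^{2}\right)^{2} + 481200}{504 \left(14 + 504\right) + 140320} = \frac{\left(-6 + 1^{2}\right)^{2} + 481200}{504 \cdot 518 + 140320} = \frac{\left(-6 + 1\right)^{2} + 481200}{261072 + 140320} = \frac{\left(-5\right)^{2} + 481200}{401392} = \left(25 + 481200\right) \frac{1}{401392} = 481225 \cdot \frac{1}{401392} = \frac{481225}{401392}$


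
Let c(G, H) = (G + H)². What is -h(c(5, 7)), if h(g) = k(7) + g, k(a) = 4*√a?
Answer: -144 - 4*√7 ≈ -154.58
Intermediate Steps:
h(g) = g + 4*√7 (h(g) = 4*√7 + g = g + 4*√7)
-h(c(5, 7)) = -((5 + 7)² + 4*√7) = -(12² + 4*√7) = -(144 + 4*√7) = -144 - 4*√7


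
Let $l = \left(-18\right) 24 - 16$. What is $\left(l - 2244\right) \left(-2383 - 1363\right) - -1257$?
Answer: $10085489$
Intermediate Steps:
$l = -448$ ($l = -432 - 16 = -448$)
$\left(l - 2244\right) \left(-2383 - 1363\right) - -1257 = \left(-448 - 2244\right) \left(-2383 - 1363\right) - -1257 = \left(-2692\right) \left(-3746\right) + 1257 = 10084232 + 1257 = 10085489$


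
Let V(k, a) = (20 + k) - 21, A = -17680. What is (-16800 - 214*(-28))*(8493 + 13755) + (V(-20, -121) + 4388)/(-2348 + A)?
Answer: -4815860463119/20028 ≈ -2.4046e+8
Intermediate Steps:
V(k, a) = -1 + k
(-16800 - 214*(-28))*(8493 + 13755) + (V(-20, -121) + 4388)/(-2348 + A) = (-16800 - 214*(-28))*(8493 + 13755) + ((-1 - 20) + 4388)/(-2348 - 17680) = (-16800 + 5992)*22248 + (-21 + 4388)/(-20028) = -10808*22248 + 4367*(-1/20028) = -240456384 - 4367/20028 = -4815860463119/20028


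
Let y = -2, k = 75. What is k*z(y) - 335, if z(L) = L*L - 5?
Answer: -410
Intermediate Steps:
z(L) = -5 + L² (z(L) = L² - 5 = -5 + L²)
k*z(y) - 335 = 75*(-5 + (-2)²) - 335 = 75*(-5 + 4) - 335 = 75*(-1) - 335 = -75 - 335 = -410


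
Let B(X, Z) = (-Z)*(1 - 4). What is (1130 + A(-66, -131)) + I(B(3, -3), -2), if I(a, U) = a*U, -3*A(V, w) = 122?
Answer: 3322/3 ≈ 1107.3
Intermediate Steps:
B(X, Z) = 3*Z (B(X, Z) = -Z*(-3) = 3*Z)
A(V, w) = -122/3 (A(V, w) = -⅓*122 = -122/3)
I(a, U) = U*a
(1130 + A(-66, -131)) + I(B(3, -3), -2) = (1130 - 122/3) - 6*(-3) = 3268/3 - 2*(-9) = 3268/3 + 18 = 3322/3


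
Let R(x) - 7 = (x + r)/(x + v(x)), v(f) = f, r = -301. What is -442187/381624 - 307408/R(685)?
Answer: -80362480542089/1903158888 ≈ -42226.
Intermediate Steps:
R(x) = 7 + (-301 + x)/(2*x) (R(x) = 7 + (x - 301)/(x + x) = 7 + (-301 + x)/((2*x)) = 7 + (-301 + x)*(1/(2*x)) = 7 + (-301 + x)/(2*x))
-442187/381624 - 307408/R(685) = -442187/381624 - 307408*1370/(-301 + 15*685) = -442187*1/381624 - 307408*1370/(-301 + 10275) = -442187/381624 - 307408/((½)*(1/685)*9974) = -442187/381624 - 307408/4987/685 = -442187/381624 - 307408*685/4987 = -442187/381624 - 210574480/4987 = -80362480542089/1903158888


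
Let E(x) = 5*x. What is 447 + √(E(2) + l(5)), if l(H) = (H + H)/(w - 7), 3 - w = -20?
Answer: 447 + √170/4 ≈ 450.26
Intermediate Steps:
w = 23 (w = 3 - 1*(-20) = 3 + 20 = 23)
l(H) = H/8 (l(H) = (H + H)/(23 - 7) = (2*H)/16 = (2*H)*(1/16) = H/8)
447 + √(E(2) + l(5)) = 447 + √(5*2 + (⅛)*5) = 447 + √(10 + 5/8) = 447 + √(85/8) = 447 + √170/4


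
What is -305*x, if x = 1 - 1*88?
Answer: 26535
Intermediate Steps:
x = -87 (x = 1 - 88 = -87)
-305*x = -305*(-87) = 26535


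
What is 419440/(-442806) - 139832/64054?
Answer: -3170902084/1012981983 ≈ -3.1303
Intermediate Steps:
419440/(-442806) - 139832/64054 = 419440*(-1/442806) - 139832*1/64054 = -29960/31629 - 69916/32027 = -3170902084/1012981983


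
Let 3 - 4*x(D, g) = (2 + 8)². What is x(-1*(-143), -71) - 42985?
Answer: -172037/4 ≈ -43009.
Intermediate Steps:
x(D, g) = -97/4 (x(D, g) = ¾ - (2 + 8)²/4 = ¾ - ¼*10² = ¾ - ¼*100 = ¾ - 25 = -97/4)
x(-1*(-143), -71) - 42985 = -97/4 - 42985 = -172037/4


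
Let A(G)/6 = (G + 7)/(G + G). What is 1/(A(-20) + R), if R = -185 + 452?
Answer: 20/5379 ≈ 0.0037182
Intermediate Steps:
A(G) = 3*(7 + G)/G (A(G) = 6*((G + 7)/(G + G)) = 6*((7 + G)/((2*G))) = 6*((7 + G)*(1/(2*G))) = 6*((7 + G)/(2*G)) = 3*(7 + G)/G)
R = 267
1/(A(-20) + R) = 1/((3 + 21/(-20)) + 267) = 1/((3 + 21*(-1/20)) + 267) = 1/((3 - 21/20) + 267) = 1/(39/20 + 267) = 1/(5379/20) = 20/5379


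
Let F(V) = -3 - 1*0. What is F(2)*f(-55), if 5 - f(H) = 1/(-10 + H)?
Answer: -978/65 ≈ -15.046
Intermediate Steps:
F(V) = -3 (F(V) = -3 + 0 = -3)
f(H) = 5 - 1/(-10 + H)
F(2)*f(-55) = -3*(-51 + 5*(-55))/(-10 - 55) = -3*(-51 - 275)/(-65) = -(-3)*(-326)/65 = -3*326/65 = -978/65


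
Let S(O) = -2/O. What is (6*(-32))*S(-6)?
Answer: -64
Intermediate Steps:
(6*(-32))*S(-6) = (6*(-32))*(-2/(-6)) = -(-384)*(-1)/6 = -192*1/3 = -64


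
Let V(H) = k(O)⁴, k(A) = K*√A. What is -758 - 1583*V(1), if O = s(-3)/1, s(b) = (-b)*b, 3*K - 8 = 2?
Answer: -15830758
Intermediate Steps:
K = 10/3 (K = 8/3 + (⅓)*2 = 8/3 + ⅔ = 10/3 ≈ 3.3333)
s(b) = -b²
O = -9 (O = -1*(-3)²/1 = -1*9*1 = -9*1 = -9)
k(A) = 10*√A/3
V(H) = 10000 (V(H) = (10*√(-9)/3)⁴ = (10*(3*I)/3)⁴ = (10*I)⁴ = 10000)
-758 - 1583*V(1) = -758 - 1583*10000 = -758 - 15830000 = -15830758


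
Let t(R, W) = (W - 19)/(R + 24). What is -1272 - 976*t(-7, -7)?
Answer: 3752/17 ≈ 220.71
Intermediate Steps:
t(R, W) = (-19 + W)/(24 + R)
-1272 - 976*t(-7, -7) = -1272 - 976*(-19 - 7)/(24 - 7) = -1272 - 976*(-26)/17 = -1272 - 976*(-26/17) = -1272 + 25376/17 = 3752/17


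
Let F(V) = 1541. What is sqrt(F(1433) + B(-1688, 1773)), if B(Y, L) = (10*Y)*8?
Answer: I*sqrt(133499) ≈ 365.38*I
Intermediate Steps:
B(Y, L) = 80*Y
sqrt(F(1433) + B(-1688, 1773)) = sqrt(1541 + 80*(-1688)) = sqrt(1541 - 135040) = sqrt(-133499) = I*sqrt(133499)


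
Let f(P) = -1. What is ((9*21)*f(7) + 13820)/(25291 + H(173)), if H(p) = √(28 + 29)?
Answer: 344741621/639634624 - 13631*√57/639634624 ≈ 0.53881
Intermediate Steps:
H(p) = √57
((9*21)*f(7) + 13820)/(25291 + H(173)) = ((9*21)*(-1) + 13820)/(25291 + √57) = (189*(-1) + 13820)/(25291 + √57) = (-189 + 13820)/(25291 + √57) = 13631/(25291 + √57)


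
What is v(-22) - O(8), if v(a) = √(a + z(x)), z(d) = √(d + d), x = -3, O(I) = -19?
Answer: 19 + √(-22 + I*√6) ≈ 19.261 + 4.6977*I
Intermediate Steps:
z(d) = √2*√d (z(d) = √(2*d) = √2*√d)
v(a) = √(a + I*√6) (v(a) = √(a + √2*√(-3)) = √(a + √2*(I*√3)) = √(a + I*√6))
v(-22) - O(8) = √(-22 + I*√6) - 1*(-19) = √(-22 + I*√6) + 19 = 19 + √(-22 + I*√6)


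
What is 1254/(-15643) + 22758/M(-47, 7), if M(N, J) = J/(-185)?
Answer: -65860636668/109501 ≈ -6.0146e+5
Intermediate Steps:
M(N, J) = -J/185 (M(N, J) = J*(-1/185) = -J/185)
1254/(-15643) + 22758/M(-47, 7) = 1254/(-15643) + 22758/((-1/185*7)) = 1254*(-1/15643) + 22758/(-7/185) = -1254/15643 + 22758*(-185/7) = -1254/15643 - 4210230/7 = -65860636668/109501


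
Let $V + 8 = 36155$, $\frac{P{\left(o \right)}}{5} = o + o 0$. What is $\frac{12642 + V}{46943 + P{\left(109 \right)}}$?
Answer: $\frac{48789}{47488} \approx 1.0274$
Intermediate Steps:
$P{\left(o \right)} = 5 o$ ($P{\left(o \right)} = 5 \left(o + o 0\right) = 5 \left(o + 0\right) = 5 o$)
$V = 36147$ ($V = -8 + 36155 = 36147$)
$\frac{12642 + V}{46943 + P{\left(109 \right)}} = \frac{12642 + 36147}{46943 + 5 \cdot 109} = \frac{48789}{46943 + 545} = \frac{48789}{47488}$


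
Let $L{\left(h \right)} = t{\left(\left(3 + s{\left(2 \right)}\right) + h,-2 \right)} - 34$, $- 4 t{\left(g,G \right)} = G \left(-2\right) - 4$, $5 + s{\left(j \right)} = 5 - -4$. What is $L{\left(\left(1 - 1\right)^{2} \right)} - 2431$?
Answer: $-2465$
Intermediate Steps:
$s{\left(j \right)} = 4$ ($s{\left(j \right)} = -5 + \left(5 - -4\right) = -5 + \left(5 + 4\right) = -5 + 9 = 4$)
$t{\left(g,G \right)} = 1 + \frac{G}{2}$ ($t{\left(g,G \right)} = - \frac{G \left(-2\right) - 4}{4} = - \frac{- 2 G - 4}{4} = - \frac{-4 - 2 G}{4} = 1 + \frac{G}{2}$)
$L{\left(h \right)} = -34$ ($L{\left(h \right)} = \left(1 + \frac{1}{2} \left(-2\right)\right) - 34 = \left(1 - 1\right) - 34 = 0 - 34 = -34$)
$L{\left(\left(1 - 1\right)^{2} \right)} - 2431 = -34 - 2431 = -2465$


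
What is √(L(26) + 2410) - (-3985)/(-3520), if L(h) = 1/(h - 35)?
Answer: -797/704 + 23*√41/3 ≈ 47.958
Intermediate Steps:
L(h) = 1/(-35 + h)
√(L(26) + 2410) - (-3985)/(-3520) = √(1/(-35 + 26) + 2410) - (-3985)/(-3520) = √(1/(-9) + 2410) - (-3985)*(-1)/3520 = √(-⅑ + 2410) - 1*797/704 = √(21689/9) - 797/704 = 23*√41/3 - 797/704 = -797/704 + 23*√41/3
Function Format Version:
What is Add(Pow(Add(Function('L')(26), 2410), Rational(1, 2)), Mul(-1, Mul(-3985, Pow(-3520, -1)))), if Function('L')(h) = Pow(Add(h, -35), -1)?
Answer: Add(Rational(-797, 704), Mul(Rational(23, 3), Pow(41, Rational(1, 2)))) ≈ 47.958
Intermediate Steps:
Function('L')(h) = Pow(Add(-35, h), -1)
Add(Pow(Add(Function('L')(26), 2410), Rational(1, 2)), Mul(-1, Mul(-3985, Pow(-3520, -1)))) = Add(Pow(Add(Pow(Add(-35, 26), -1), 2410), Rational(1, 2)), Mul(-1, Mul(-3985, Pow(-3520, -1)))) = Add(Pow(Add(Pow(-9, -1), 2410), Rational(1, 2)), Mul(-1, Mul(-3985, Rational(-1, 3520)))) = Add(Pow(Add(Rational(-1, 9), 2410), Rational(1, 2)), Mul(-1, Rational(797, 704))) = Add(Pow(Rational(21689, 9), Rational(1, 2)), Rational(-797, 704)) = Add(Mul(Rational(23, 3), Pow(41, Rational(1, 2))), Rational(-797, 704)) = Add(Rational(-797, 704), Mul(Rational(23, 3), Pow(41, Rational(1, 2))))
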